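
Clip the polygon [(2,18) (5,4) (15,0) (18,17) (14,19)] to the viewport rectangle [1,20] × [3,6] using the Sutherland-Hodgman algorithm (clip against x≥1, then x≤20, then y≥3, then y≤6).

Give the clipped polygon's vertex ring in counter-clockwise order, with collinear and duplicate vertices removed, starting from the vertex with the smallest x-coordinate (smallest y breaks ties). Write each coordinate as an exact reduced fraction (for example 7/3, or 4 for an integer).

1. After x ≥ 1: [(2,18) (5,4) (15,0) (18,17) (14,19)]
2. After x ≤ 20: [(2,18) (5,4) (15,0) (18,17) (14,19)]
3. After y ≥ 3: [(2,18) (5,4) (15/2,3) (264/17,3) (18,17) (14,19)]
4. After y ≤ 6: [(32/7,6) (5,4) (15/2,3) (264/17,3) (273/17,6)]
5. Canonical ring: [(32/7,6) (5,4) (15/2,3) (264/17,3) (273/17,6)]

Clipped polygon: [(32/7,6) (5,4) (15/2,3) (264/17,3) (273/17,6)]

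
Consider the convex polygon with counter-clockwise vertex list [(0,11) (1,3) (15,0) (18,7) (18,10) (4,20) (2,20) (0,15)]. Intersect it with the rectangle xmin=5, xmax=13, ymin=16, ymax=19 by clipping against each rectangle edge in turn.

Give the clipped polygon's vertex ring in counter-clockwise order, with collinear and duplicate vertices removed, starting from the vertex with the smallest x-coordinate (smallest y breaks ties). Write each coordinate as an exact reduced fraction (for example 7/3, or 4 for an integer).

1. After x ≥ 5: [(5,15/7) (15,0) (18,7) (18,10) (5,135/7)]
2. After x ≤ 13: [(5,15/7) (13,3/7) (13,95/7) (5,135/7)]
3. After y ≥ 16: [(5,16) (48/5,16) (5,135/7)]
4. After y ≤ 19: [(5,19) (5,16) (48/5,16) (27/5,19)]
5. Canonical ring: [(5,16) (48/5,16) (27/5,19) (5,19)]

Clipped polygon: [(5,16) (48/5,16) (27/5,19) (5,19)]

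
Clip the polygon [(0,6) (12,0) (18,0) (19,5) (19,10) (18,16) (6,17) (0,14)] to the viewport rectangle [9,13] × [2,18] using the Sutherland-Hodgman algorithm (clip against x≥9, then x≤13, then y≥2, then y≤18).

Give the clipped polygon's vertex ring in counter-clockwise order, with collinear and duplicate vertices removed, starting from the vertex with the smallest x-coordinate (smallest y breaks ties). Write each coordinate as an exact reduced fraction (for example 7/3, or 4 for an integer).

Clipped polygon: [(9,2) (13,2) (13,197/12) (9,67/4)]

1. After x ≥ 9: [(9,3/2) (12,0) (18,0) (19,5) (19,10) (18,16) (9,67/4)]
2. After x ≤ 13: [(9,3/2) (12,0) (13,0) (13,197/12) (9,67/4)]
3. After y ≥ 2: [(9,2) (13,2) (13,197/12) (9,67/4)]
4. After y ≤ 18: [(9,2) (13,2) (13,197/12) (9,67/4)]
5. Canonical ring: [(9,2) (13,2) (13,197/12) (9,67/4)]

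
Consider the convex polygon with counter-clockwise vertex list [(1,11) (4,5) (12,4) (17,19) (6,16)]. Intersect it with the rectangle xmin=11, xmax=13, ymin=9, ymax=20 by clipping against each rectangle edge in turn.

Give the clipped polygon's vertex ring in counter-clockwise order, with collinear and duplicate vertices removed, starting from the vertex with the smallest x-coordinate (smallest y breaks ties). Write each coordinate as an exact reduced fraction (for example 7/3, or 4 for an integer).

1. After x ≥ 11: [(11,33/8) (12,4) (17,19) (11,191/11)]
2. After x ≤ 13: [(11,33/8) (12,4) (13,7) (13,197/11) (11,191/11)]
3. After y ≥ 9: [(11,9) (13,9) (13,197/11) (11,191/11)]
4. After y ≤ 20: [(11,9) (13,9) (13,197/11) (11,191/11)]
5. Canonical ring: [(11,9) (13,9) (13,197/11) (11,191/11)]

Clipped polygon: [(11,9) (13,9) (13,197/11) (11,191/11)]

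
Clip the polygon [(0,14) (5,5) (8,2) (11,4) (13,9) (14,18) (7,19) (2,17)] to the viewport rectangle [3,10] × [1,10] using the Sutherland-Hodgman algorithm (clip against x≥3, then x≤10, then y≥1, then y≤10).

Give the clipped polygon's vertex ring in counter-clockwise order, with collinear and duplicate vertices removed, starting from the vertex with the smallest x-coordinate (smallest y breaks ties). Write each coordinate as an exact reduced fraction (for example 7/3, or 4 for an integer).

1. After x ≥ 3: [(3,43/5) (5,5) (8,2) (11,4) (13,9) (14,18) (7,19) (3,87/5)]
2. After x ≤ 10: [(3,43/5) (5,5) (8,2) (10,10/3) (10,130/7) (7,19) (3,87/5)]
3. After y ≥ 1: [(3,43/5) (5,5) (8,2) (10,10/3) (10,130/7) (7,19) (3,87/5)]
4. After y ≤ 10: [(3,10) (3,43/5) (5,5) (8,2) (10,10/3) (10,10)]
5. Canonical ring: [(3,43/5) (5,5) (8,2) (10,10/3) (10,10) (3,10)]

Clipped polygon: [(3,43/5) (5,5) (8,2) (10,10/3) (10,10) (3,10)]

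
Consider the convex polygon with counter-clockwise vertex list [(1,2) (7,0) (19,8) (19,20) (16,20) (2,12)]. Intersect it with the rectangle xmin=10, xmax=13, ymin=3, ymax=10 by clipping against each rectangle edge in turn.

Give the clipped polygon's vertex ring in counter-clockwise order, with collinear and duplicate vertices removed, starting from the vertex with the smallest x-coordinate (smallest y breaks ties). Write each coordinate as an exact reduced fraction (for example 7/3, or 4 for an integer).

1. After x ≥ 10: [(10,2) (19,8) (19,20) (16,20) (10,116/7)]
2. After x ≤ 13: [(10,2) (13,4) (13,128/7) (10,116/7)]
3. After y ≥ 3: [(10,3) (23/2,3) (13,4) (13,128/7) (10,116/7)]
4. After y ≤ 10: [(10,10) (10,3) (23/2,3) (13,4) (13,10)]
5. Canonical ring: [(10,3) (23/2,3) (13,4) (13,10) (10,10)]

Clipped polygon: [(10,3) (23/2,3) (13,4) (13,10) (10,10)]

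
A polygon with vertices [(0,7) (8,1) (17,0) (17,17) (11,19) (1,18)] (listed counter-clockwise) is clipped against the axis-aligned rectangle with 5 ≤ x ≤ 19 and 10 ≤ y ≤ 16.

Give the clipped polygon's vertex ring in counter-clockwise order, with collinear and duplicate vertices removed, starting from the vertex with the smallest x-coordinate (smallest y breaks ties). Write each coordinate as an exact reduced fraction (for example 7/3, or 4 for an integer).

1. After x ≥ 5: [(5,13/4) (8,1) (17,0) (17,17) (11,19) (5,92/5)]
2. After x ≤ 19: [(5,13/4) (8,1) (17,0) (17,17) (11,19) (5,92/5)]
3. After y ≥ 10: [(5,10) (17,10) (17,17) (11,19) (5,92/5)]
4. After y ≤ 16: [(5,16) (5,10) (17,10) (17,16)]
5. Canonical ring: [(5,10) (17,10) (17,16) (5,16)]

Clipped polygon: [(5,10) (17,10) (17,16) (5,16)]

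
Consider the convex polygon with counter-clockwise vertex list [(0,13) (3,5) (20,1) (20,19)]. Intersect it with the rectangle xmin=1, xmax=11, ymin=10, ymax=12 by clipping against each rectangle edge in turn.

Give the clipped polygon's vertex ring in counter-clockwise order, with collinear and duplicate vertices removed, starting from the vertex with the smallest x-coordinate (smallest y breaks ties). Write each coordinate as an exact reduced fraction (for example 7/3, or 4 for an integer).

Clipped polygon: [(1,31/3) (9/8,10) (11,10) (11,12) (1,12)]

1. After x ≥ 1: [(1,133/10) (1,31/3) (3,5) (20,1) (20,19)]
2. After x ≤ 11: [(11,163/10) (1,133/10) (1,31/3) (3,5) (11,53/17)]
3. After y ≥ 10: [(11,10) (11,163/10) (1,133/10) (1,31/3) (9/8,10)]
4. After y ≤ 12: [(11,10) (11,12) (1,12) (1,31/3) (9/8,10)]
5. Canonical ring: [(1,31/3) (9/8,10) (11,10) (11,12) (1,12)]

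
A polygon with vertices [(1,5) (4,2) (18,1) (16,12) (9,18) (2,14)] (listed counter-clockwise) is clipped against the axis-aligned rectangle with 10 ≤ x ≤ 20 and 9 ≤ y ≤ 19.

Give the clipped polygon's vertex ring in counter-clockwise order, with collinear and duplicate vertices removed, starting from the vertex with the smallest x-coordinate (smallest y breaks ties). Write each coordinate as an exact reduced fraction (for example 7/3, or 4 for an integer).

1. After x ≥ 10: [(10,11/7) (18,1) (16,12) (10,120/7)]
2. After x ≤ 20: [(10,11/7) (18,1) (16,12) (10,120/7)]
3. After y ≥ 9: [(10,9) (182/11,9) (16,12) (10,120/7)]
4. After y ≤ 19: [(10,9) (182/11,9) (16,12) (10,120/7)]
5. Canonical ring: [(10,9) (182/11,9) (16,12) (10,120/7)]

Clipped polygon: [(10,9) (182/11,9) (16,12) (10,120/7)]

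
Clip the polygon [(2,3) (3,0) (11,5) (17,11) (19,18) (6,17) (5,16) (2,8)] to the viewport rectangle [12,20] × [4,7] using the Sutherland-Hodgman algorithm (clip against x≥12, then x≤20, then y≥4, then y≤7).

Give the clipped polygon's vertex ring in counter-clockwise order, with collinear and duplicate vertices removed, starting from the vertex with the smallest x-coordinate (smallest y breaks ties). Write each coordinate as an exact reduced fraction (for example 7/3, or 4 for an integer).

Clipped polygon: [(12,6) (13,7) (12,7)]

1. After x ≥ 12: [(12,6) (17,11) (19,18) (12,227/13)]
2. After x ≤ 20: [(12,6) (17,11) (19,18) (12,227/13)]
3. After y ≥ 4: [(12,6) (17,11) (19,18) (12,227/13)]
4. After y ≤ 7: [(12,7) (12,6) (13,7)]
5. Canonical ring: [(12,6) (13,7) (12,7)]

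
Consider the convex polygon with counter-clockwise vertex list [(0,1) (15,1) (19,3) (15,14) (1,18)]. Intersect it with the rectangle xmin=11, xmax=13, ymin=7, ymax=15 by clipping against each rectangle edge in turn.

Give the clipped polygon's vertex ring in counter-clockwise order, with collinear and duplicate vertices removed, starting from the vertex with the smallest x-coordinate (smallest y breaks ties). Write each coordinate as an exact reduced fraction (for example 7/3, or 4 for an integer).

Clipped polygon: [(11,7) (13,7) (13,102/7) (23/2,15) (11,15)]

1. After x ≥ 11: [(11,1) (15,1) (19,3) (15,14) (11,106/7)]
2. After x ≤ 13: [(11,1) (13,1) (13,102/7) (11,106/7)]
3. After y ≥ 7: [(11,7) (13,7) (13,102/7) (11,106/7)]
4. After y ≤ 15: [(11,15) (11,7) (13,7) (13,102/7) (23/2,15)]
5. Canonical ring: [(11,7) (13,7) (13,102/7) (23/2,15) (11,15)]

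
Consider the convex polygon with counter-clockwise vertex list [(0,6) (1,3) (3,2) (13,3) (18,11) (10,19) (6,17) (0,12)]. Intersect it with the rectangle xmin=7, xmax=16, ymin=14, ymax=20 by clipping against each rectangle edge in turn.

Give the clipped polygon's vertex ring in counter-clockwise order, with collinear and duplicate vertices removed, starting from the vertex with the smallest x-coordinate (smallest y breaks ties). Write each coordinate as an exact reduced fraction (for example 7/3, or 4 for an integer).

Clipped polygon: [(7,14) (15,14) (10,19) (7,35/2)]

1. After x ≥ 7: [(7,12/5) (13,3) (18,11) (10,19) (7,35/2)]
2. After x ≤ 16: [(7,12/5) (13,3) (16,39/5) (16,13) (10,19) (7,35/2)]
3. After y ≥ 14: [(7,14) (15,14) (10,19) (7,35/2)]
4. After y ≤ 20: [(7,14) (15,14) (10,19) (7,35/2)]
5. Canonical ring: [(7,14) (15,14) (10,19) (7,35/2)]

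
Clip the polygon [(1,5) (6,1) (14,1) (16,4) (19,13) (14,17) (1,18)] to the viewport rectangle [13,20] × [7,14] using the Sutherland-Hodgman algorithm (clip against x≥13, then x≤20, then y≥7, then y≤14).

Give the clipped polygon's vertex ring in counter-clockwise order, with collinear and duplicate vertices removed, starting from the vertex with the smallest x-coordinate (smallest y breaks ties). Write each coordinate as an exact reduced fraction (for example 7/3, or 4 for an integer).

1. After x ≥ 13: [(13,1) (14,1) (16,4) (19,13) (14,17) (13,222/13)]
2. After x ≤ 20: [(13,1) (14,1) (16,4) (19,13) (14,17) (13,222/13)]
3. After y ≥ 7: [(13,7) (17,7) (19,13) (14,17) (13,222/13)]
4. After y ≤ 14: [(13,14) (13,7) (17,7) (19,13) (71/4,14)]
5. Canonical ring: [(13,7) (17,7) (19,13) (71/4,14) (13,14)]

Clipped polygon: [(13,7) (17,7) (19,13) (71/4,14) (13,14)]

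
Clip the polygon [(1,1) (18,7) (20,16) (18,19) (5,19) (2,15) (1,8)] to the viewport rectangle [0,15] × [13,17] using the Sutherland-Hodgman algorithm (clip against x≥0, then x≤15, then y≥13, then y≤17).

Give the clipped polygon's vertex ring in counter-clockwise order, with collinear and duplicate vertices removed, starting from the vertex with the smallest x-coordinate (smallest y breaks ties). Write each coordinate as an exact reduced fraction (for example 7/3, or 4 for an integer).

Clipped polygon: [(12/7,13) (15,13) (15,17) (7/2,17) (2,15)]

1. After x ≥ 0: [(1,1) (18,7) (20,16) (18,19) (5,19) (2,15) (1,8)]
2. After x ≤ 15: [(1,1) (15,101/17) (15,19) (5,19) (2,15) (1,8)]
3. After y ≥ 13: [(15,13) (15,19) (5,19) (2,15) (12/7,13)]
4. After y ≤ 17: [(15,13) (15,17) (7/2,17) (2,15) (12/7,13)]
5. Canonical ring: [(12/7,13) (15,13) (15,17) (7/2,17) (2,15)]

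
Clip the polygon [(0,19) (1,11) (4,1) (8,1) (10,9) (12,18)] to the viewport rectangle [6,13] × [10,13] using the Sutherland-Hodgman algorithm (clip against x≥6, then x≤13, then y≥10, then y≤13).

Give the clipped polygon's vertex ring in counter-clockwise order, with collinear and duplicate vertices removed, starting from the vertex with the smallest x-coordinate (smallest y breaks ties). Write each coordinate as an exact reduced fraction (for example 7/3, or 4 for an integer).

1. After x ≥ 6: [(6,37/2) (6,1) (8,1) (10,9) (12,18)]
2. After x ≤ 13: [(6,37/2) (6,1) (8,1) (10,9) (12,18)]
3. After y ≥ 10: [(6,37/2) (6,10) (92/9,10) (12,18)]
4. After y ≤ 13: [(6,13) (6,10) (92/9,10) (98/9,13)]
5. Canonical ring: [(6,10) (92/9,10) (98/9,13) (6,13)]

Clipped polygon: [(6,10) (92/9,10) (98/9,13) (6,13)]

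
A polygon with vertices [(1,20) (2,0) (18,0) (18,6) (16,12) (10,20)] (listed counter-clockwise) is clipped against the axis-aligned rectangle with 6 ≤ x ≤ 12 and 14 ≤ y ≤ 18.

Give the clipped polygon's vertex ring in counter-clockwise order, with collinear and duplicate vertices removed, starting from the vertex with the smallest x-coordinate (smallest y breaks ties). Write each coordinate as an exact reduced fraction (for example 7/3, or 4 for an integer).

Clipped polygon: [(6,14) (12,14) (12,52/3) (23/2,18) (6,18)]

1. After x ≥ 6: [(6,20) (6,0) (18,0) (18,6) (16,12) (10,20)]
2. After x ≤ 12: [(6,20) (6,0) (12,0) (12,52/3) (10,20)]
3. After y ≥ 14: [(6,20) (6,14) (12,14) (12,52/3) (10,20)]
4. After y ≤ 18: [(6,18) (6,14) (12,14) (12,52/3) (23/2,18)]
5. Canonical ring: [(6,14) (12,14) (12,52/3) (23/2,18) (6,18)]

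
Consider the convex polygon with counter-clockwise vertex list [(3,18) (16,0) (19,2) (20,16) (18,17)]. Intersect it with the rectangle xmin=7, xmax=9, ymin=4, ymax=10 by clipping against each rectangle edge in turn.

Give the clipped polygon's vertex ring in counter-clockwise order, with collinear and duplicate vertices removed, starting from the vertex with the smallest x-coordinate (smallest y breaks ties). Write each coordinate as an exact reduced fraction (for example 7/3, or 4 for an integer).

Clipped polygon: [(79/9,10) (9,126/13) (9,10)]

1. After x ≥ 7: [(7,266/15) (7,162/13) (16,0) (19,2) (20,16) (18,17)]
2. After x ≤ 9: [(9,88/5) (7,266/15) (7,162/13) (9,126/13)]
3. After y ≥ 4: [(9,88/5) (7,266/15) (7,162/13) (9,126/13)]
4. After y ≤ 10: [(9,10) (79/9,10) (9,126/13)]
5. Canonical ring: [(79/9,10) (9,126/13) (9,10)]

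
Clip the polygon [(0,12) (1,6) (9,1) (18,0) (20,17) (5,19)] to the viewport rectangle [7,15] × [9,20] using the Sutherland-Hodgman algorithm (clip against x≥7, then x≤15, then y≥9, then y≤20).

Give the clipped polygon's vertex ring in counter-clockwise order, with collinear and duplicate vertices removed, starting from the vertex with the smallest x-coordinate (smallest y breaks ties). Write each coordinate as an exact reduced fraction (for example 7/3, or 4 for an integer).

1. After x ≥ 7: [(7,9/4) (9,1) (18,0) (20,17) (7,281/15)]
2. After x ≤ 15: [(7,9/4) (9,1) (15,1/3) (15,53/3) (7,281/15)]
3. After y ≥ 9: [(7,9) (15,9) (15,53/3) (7,281/15)]
4. After y ≤ 20: [(7,9) (15,9) (15,53/3) (7,281/15)]
5. Canonical ring: [(7,9) (15,9) (15,53/3) (7,281/15)]

Clipped polygon: [(7,9) (15,9) (15,53/3) (7,281/15)]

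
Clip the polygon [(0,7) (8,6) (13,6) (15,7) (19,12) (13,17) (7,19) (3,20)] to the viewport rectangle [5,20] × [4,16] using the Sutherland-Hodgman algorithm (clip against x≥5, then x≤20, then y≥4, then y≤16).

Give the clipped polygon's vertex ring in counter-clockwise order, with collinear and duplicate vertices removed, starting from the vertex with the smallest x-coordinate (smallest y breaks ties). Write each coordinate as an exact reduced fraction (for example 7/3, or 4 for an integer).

Clipped polygon: [(5,51/8) (8,6) (13,6) (15,7) (19,12) (71/5,16) (5,16)]

1. After x ≥ 5: [(5,51/8) (8,6) (13,6) (15,7) (19,12) (13,17) (7,19) (5,39/2)]
2. After x ≤ 20: [(5,51/8) (8,6) (13,6) (15,7) (19,12) (13,17) (7,19) (5,39/2)]
3. After y ≥ 4: [(5,51/8) (8,6) (13,6) (15,7) (19,12) (13,17) (7,19) (5,39/2)]
4. After y ≤ 16: [(5,16) (5,51/8) (8,6) (13,6) (15,7) (19,12) (71/5,16)]
5. Canonical ring: [(5,51/8) (8,6) (13,6) (15,7) (19,12) (71/5,16) (5,16)]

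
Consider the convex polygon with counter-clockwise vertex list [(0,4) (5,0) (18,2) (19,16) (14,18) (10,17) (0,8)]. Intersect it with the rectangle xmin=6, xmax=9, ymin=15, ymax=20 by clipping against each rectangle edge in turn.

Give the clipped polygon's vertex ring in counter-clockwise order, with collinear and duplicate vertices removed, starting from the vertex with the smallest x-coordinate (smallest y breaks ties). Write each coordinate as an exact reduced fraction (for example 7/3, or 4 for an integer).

1. After x ≥ 6: [(6,2/13) (18,2) (19,16) (14,18) (10,17) (6,67/5)]
2. After x ≤ 9: [(6,2/13) (9,8/13) (9,161/10) (6,67/5)]
3. After y ≥ 15: [(9,15) (9,161/10) (70/9,15)]
4. After y ≤ 20: [(9,15) (9,161/10) (70/9,15)]
5. Canonical ring: [(70/9,15) (9,15) (9,161/10)]

Clipped polygon: [(70/9,15) (9,15) (9,161/10)]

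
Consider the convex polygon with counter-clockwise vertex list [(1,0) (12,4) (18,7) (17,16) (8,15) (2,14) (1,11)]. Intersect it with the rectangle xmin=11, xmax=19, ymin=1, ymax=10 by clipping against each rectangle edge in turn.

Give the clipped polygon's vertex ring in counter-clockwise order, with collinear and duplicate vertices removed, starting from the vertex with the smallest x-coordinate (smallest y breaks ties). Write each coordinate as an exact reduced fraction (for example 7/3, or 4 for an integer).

Clipped polygon: [(11,40/11) (12,4) (18,7) (53/3,10) (11,10)]

1. After x ≥ 11: [(11,40/11) (12,4) (18,7) (17,16) (11,46/3)]
2. After x ≤ 19: [(11,40/11) (12,4) (18,7) (17,16) (11,46/3)]
3. After y ≥ 1: [(11,40/11) (12,4) (18,7) (17,16) (11,46/3)]
4. After y ≤ 10: [(11,10) (11,40/11) (12,4) (18,7) (53/3,10)]
5. Canonical ring: [(11,40/11) (12,4) (18,7) (53/3,10) (11,10)]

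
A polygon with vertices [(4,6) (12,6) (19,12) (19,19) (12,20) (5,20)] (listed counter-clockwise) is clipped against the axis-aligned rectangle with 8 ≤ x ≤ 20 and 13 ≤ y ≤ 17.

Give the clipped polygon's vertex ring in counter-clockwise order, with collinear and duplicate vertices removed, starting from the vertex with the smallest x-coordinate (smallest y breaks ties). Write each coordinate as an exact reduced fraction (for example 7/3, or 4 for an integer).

1. After x ≥ 8: [(8,6) (12,6) (19,12) (19,19) (12,20) (8,20)]
2. After x ≤ 20: [(8,6) (12,6) (19,12) (19,19) (12,20) (8,20)]
3. After y ≥ 13: [(8,13) (19,13) (19,19) (12,20) (8,20)]
4. After y ≤ 17: [(8,17) (8,13) (19,13) (19,17)]
5. Canonical ring: [(8,13) (19,13) (19,17) (8,17)]

Clipped polygon: [(8,13) (19,13) (19,17) (8,17)]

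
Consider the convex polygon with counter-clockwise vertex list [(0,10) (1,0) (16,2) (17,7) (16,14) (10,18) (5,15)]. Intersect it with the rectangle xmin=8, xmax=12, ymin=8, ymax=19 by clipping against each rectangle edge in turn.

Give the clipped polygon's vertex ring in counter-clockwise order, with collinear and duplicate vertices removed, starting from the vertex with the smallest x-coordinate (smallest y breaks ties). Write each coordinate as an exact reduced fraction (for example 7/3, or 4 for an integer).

1. After x ≥ 8: [(8,14/15) (16,2) (17,7) (16,14) (10,18) (8,84/5)]
2. After x ≤ 12: [(8,14/15) (12,22/15) (12,50/3) (10,18) (8,84/5)]
3. After y ≥ 8: [(8,8) (12,8) (12,50/3) (10,18) (8,84/5)]
4. After y ≤ 19: [(8,8) (12,8) (12,50/3) (10,18) (8,84/5)]
5. Canonical ring: [(8,8) (12,8) (12,50/3) (10,18) (8,84/5)]

Clipped polygon: [(8,8) (12,8) (12,50/3) (10,18) (8,84/5)]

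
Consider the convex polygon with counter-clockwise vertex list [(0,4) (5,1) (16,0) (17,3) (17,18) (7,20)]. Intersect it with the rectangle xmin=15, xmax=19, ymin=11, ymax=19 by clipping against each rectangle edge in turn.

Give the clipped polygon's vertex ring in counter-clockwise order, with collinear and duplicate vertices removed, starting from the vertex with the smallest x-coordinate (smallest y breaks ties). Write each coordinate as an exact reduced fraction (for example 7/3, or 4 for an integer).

Clipped polygon: [(15,11) (17,11) (17,18) (15,92/5)]

1. After x ≥ 15: [(15,1/11) (16,0) (17,3) (17,18) (15,92/5)]
2. After x ≤ 19: [(15,1/11) (16,0) (17,3) (17,18) (15,92/5)]
3. After y ≥ 11: [(15,11) (17,11) (17,18) (15,92/5)]
4. After y ≤ 19: [(15,11) (17,11) (17,18) (15,92/5)]
5. Canonical ring: [(15,11) (17,11) (17,18) (15,92/5)]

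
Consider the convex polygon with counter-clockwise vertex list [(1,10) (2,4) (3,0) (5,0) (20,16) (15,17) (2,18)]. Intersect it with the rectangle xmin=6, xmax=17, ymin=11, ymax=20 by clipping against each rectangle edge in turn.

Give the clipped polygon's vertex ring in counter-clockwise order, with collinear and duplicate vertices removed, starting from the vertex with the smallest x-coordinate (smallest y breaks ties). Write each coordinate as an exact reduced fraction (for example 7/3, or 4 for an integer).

Clipped polygon: [(6,11) (245/16,11) (17,64/5) (17,83/5) (15,17) (6,230/13)]

1. After x ≥ 6: [(6,16/15) (20,16) (15,17) (6,230/13)]
2. After x ≤ 17: [(6,16/15) (17,64/5) (17,83/5) (15,17) (6,230/13)]
3. After y ≥ 11: [(6,11) (245/16,11) (17,64/5) (17,83/5) (15,17) (6,230/13)]
4. After y ≤ 20: [(6,11) (245/16,11) (17,64/5) (17,83/5) (15,17) (6,230/13)]
5. Canonical ring: [(6,11) (245/16,11) (17,64/5) (17,83/5) (15,17) (6,230/13)]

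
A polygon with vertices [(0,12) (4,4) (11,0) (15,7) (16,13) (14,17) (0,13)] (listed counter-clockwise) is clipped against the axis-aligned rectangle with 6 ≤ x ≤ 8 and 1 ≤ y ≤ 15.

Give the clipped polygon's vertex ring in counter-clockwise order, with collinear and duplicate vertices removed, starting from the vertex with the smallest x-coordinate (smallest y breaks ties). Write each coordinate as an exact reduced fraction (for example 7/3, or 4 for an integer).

1. After x ≥ 6: [(6,20/7) (11,0) (15,7) (16,13) (14,17) (6,103/7)]
2. After x ≤ 8: [(6,20/7) (8,12/7) (8,107/7) (6,103/7)]
3. After y ≥ 1: [(6,20/7) (8,12/7) (8,107/7) (6,103/7)]
4. After y ≤ 15: [(6,20/7) (8,12/7) (8,15) (7,15) (6,103/7)]
5. Canonical ring: [(6,20/7) (8,12/7) (8,15) (7,15) (6,103/7)]

Clipped polygon: [(6,20/7) (8,12/7) (8,15) (7,15) (6,103/7)]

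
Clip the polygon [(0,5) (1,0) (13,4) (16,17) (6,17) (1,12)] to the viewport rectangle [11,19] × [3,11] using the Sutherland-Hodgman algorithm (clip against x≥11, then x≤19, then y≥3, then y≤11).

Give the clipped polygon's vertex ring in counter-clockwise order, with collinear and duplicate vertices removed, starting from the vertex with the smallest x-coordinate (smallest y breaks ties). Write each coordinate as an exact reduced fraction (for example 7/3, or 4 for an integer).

Clipped polygon: [(11,10/3) (13,4) (190/13,11) (11,11)]

1. After x ≥ 11: [(11,10/3) (13,4) (16,17) (11,17)]
2. After x ≤ 19: [(11,10/3) (13,4) (16,17) (11,17)]
3. After y ≥ 3: [(11,10/3) (13,4) (16,17) (11,17)]
4. After y ≤ 11: [(11,11) (11,10/3) (13,4) (190/13,11)]
5. Canonical ring: [(11,10/3) (13,4) (190/13,11) (11,11)]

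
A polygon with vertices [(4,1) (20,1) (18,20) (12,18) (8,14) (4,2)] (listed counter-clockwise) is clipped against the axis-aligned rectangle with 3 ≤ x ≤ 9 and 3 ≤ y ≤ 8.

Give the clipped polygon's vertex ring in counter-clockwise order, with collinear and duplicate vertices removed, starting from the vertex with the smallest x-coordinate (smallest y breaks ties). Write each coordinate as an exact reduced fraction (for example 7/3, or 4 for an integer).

Clipped polygon: [(13/3,3) (9,3) (9,8) (6,8)]

1. After x ≥ 3: [(4,1) (20,1) (18,20) (12,18) (8,14) (4,2)]
2. After x ≤ 9: [(4,1) (9,1) (9,15) (8,14) (4,2)]
3. After y ≥ 3: [(9,3) (9,15) (8,14) (13/3,3)]
4. After y ≤ 8: [(9,3) (9,8) (6,8) (13/3,3)]
5. Canonical ring: [(13/3,3) (9,3) (9,8) (6,8)]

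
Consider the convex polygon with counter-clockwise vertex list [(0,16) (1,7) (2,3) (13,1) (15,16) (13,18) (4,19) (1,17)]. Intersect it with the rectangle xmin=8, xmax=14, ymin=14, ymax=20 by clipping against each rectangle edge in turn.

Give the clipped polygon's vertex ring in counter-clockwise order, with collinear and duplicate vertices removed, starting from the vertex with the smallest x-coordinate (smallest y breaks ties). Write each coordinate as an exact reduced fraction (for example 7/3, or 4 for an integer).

Clipped polygon: [(8,14) (14,14) (14,17) (13,18) (8,167/9)]

1. After x ≥ 8: [(8,21/11) (13,1) (15,16) (13,18) (8,167/9)]
2. After x ≤ 14: [(8,21/11) (13,1) (14,17/2) (14,17) (13,18) (8,167/9)]
3. After y ≥ 14: [(8,14) (14,14) (14,17) (13,18) (8,167/9)]
4. After y ≤ 20: [(8,14) (14,14) (14,17) (13,18) (8,167/9)]
5. Canonical ring: [(8,14) (14,14) (14,17) (13,18) (8,167/9)]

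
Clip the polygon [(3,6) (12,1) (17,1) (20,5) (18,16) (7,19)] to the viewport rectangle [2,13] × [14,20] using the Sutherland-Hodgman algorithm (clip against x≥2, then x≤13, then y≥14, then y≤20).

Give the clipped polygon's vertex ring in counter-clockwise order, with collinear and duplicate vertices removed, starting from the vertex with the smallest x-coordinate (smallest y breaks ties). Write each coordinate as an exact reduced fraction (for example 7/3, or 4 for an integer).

Clipped polygon: [(71/13,14) (13,14) (13,191/11) (7,19)]

1. After x ≥ 2: [(3,6) (12,1) (17,1) (20,5) (18,16) (7,19)]
2. After x ≤ 13: [(3,6) (12,1) (13,1) (13,191/11) (7,19)]
3. After y ≥ 14: [(71/13,14) (13,14) (13,191/11) (7,19)]
4. After y ≤ 20: [(71/13,14) (13,14) (13,191/11) (7,19)]
5. Canonical ring: [(71/13,14) (13,14) (13,191/11) (7,19)]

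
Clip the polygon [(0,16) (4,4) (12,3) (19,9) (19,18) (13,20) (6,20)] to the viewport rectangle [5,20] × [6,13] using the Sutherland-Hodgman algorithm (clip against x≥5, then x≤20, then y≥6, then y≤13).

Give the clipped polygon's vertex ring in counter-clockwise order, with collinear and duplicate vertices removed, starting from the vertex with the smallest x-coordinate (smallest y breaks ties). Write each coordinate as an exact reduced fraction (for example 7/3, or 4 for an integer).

Clipped polygon: [(5,6) (31/2,6) (19,9) (19,13) (5,13)]

1. After x ≥ 5: [(5,58/3) (5,31/8) (12,3) (19,9) (19,18) (13,20) (6,20)]
2. After x ≤ 20: [(5,58/3) (5,31/8) (12,3) (19,9) (19,18) (13,20) (6,20)]
3. After y ≥ 6: [(5,58/3) (5,6) (31/2,6) (19,9) (19,18) (13,20) (6,20)]
4. After y ≤ 13: [(5,13) (5,6) (31/2,6) (19,9) (19,13)]
5. Canonical ring: [(5,6) (31/2,6) (19,9) (19,13) (5,13)]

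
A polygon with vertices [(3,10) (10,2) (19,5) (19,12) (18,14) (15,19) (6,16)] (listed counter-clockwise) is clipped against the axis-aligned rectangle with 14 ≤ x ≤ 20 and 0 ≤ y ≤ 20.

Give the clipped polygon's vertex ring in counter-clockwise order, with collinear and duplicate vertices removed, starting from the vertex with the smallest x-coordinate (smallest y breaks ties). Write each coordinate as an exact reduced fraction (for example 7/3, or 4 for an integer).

1. After x ≥ 14: [(14,10/3) (19,5) (19,12) (18,14) (15,19) (14,56/3)]
2. After x ≤ 20: [(14,10/3) (19,5) (19,12) (18,14) (15,19) (14,56/3)]
3. After y ≥ 0: [(14,10/3) (19,5) (19,12) (18,14) (15,19) (14,56/3)]
4. After y ≤ 20: [(14,10/3) (19,5) (19,12) (18,14) (15,19) (14,56/3)]
5. Canonical ring: [(14,10/3) (19,5) (19,12) (18,14) (15,19) (14,56/3)]

Clipped polygon: [(14,10/3) (19,5) (19,12) (18,14) (15,19) (14,56/3)]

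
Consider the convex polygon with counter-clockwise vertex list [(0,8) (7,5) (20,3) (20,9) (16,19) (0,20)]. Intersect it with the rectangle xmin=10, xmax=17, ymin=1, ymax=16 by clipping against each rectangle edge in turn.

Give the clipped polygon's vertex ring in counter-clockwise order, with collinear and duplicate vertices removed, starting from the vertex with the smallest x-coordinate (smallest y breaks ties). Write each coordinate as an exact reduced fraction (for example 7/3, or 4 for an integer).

1. After x ≥ 10: [(10,59/13) (20,3) (20,9) (16,19) (10,155/8)]
2. After x ≤ 17: [(10,59/13) (17,45/13) (17,33/2) (16,19) (10,155/8)]
3. After y ≥ 1: [(10,59/13) (17,45/13) (17,33/2) (16,19) (10,155/8)]
4. After y ≤ 16: [(10,16) (10,59/13) (17,45/13) (17,16)]
5. Canonical ring: [(10,59/13) (17,45/13) (17,16) (10,16)]

Clipped polygon: [(10,59/13) (17,45/13) (17,16) (10,16)]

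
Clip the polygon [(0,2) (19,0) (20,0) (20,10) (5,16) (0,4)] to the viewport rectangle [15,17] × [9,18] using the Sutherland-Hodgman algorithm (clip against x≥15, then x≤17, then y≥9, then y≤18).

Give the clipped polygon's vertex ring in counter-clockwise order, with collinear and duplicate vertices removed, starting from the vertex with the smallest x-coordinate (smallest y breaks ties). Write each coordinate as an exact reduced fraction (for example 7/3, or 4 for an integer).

Clipped polygon: [(15,9) (17,9) (17,56/5) (15,12)]

1. After x ≥ 15: [(15,8/19) (19,0) (20,0) (20,10) (15,12)]
2. After x ≤ 17: [(15,8/19) (17,4/19) (17,56/5) (15,12)]
3. After y ≥ 9: [(15,9) (17,9) (17,56/5) (15,12)]
4. After y ≤ 18: [(15,9) (17,9) (17,56/5) (15,12)]
5. Canonical ring: [(15,9) (17,9) (17,56/5) (15,12)]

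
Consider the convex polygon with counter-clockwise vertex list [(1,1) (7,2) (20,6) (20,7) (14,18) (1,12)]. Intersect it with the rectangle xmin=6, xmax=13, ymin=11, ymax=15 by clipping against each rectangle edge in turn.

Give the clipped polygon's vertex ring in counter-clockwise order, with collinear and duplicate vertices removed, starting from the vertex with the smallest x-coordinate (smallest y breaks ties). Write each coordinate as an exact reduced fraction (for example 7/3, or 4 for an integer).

1. After x ≥ 6: [(6,11/6) (7,2) (20,6) (20,7) (14,18) (6,186/13)]
2. After x ≤ 13: [(6,11/6) (7,2) (13,50/13) (13,228/13) (6,186/13)]
3. After y ≥ 11: [(6,11) (13,11) (13,228/13) (6,186/13)]
4. After y ≤ 15: [(6,11) (13,11) (13,15) (15/2,15) (6,186/13)]
5. Canonical ring: [(6,11) (13,11) (13,15) (15/2,15) (6,186/13)]

Clipped polygon: [(6,11) (13,11) (13,15) (15/2,15) (6,186/13)]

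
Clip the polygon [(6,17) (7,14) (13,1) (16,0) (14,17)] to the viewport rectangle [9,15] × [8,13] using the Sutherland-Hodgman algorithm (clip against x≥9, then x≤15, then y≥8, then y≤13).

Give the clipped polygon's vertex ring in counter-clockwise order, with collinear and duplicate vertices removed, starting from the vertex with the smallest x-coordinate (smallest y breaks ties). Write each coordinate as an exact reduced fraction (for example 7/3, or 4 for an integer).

1. After x ≥ 9: [(9,17) (9,29/3) (13,1) (16,0) (14,17)]
2. After x ≤ 15: [(9,17) (9,29/3) (13,1) (15,1/3) (15,17/2) (14,17)]
3. After y ≥ 8: [(9,17) (9,29/3) (127/13,8) (15,8) (15,17/2) (14,17)]
4. After y ≤ 13: [(9,13) (9,29/3) (127/13,8) (15,8) (15,17/2) (246/17,13)]
5. Canonical ring: [(9,29/3) (127/13,8) (15,8) (15,17/2) (246/17,13) (9,13)]

Clipped polygon: [(9,29/3) (127/13,8) (15,8) (15,17/2) (246/17,13) (9,13)]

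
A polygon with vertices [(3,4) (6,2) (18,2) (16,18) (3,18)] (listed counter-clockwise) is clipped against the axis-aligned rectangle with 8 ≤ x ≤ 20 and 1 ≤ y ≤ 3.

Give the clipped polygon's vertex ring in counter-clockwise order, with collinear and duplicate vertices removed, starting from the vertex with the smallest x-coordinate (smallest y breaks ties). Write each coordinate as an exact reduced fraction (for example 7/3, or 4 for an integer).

1. After x ≥ 8: [(8,2) (18,2) (16,18) (8,18)]
2. After x ≤ 20: [(8,2) (18,2) (16,18) (8,18)]
3. After y ≥ 1: [(8,2) (18,2) (16,18) (8,18)]
4. After y ≤ 3: [(8,3) (8,2) (18,2) (143/8,3)]
5. Canonical ring: [(8,2) (18,2) (143/8,3) (8,3)]

Clipped polygon: [(8,2) (18,2) (143/8,3) (8,3)]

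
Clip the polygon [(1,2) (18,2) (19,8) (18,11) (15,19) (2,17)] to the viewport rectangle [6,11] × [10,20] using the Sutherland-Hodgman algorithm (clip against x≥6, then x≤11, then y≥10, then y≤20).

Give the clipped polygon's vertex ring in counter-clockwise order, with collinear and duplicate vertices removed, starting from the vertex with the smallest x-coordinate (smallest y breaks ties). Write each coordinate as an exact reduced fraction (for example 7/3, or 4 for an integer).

Clipped polygon: [(6,10) (11,10) (11,239/13) (6,229/13)]

1. After x ≥ 6: [(6,2) (18,2) (19,8) (18,11) (15,19) (6,229/13)]
2. After x ≤ 11: [(6,2) (11,2) (11,239/13) (6,229/13)]
3. After y ≥ 10: [(6,10) (11,10) (11,239/13) (6,229/13)]
4. After y ≤ 20: [(6,10) (11,10) (11,239/13) (6,229/13)]
5. Canonical ring: [(6,10) (11,10) (11,239/13) (6,229/13)]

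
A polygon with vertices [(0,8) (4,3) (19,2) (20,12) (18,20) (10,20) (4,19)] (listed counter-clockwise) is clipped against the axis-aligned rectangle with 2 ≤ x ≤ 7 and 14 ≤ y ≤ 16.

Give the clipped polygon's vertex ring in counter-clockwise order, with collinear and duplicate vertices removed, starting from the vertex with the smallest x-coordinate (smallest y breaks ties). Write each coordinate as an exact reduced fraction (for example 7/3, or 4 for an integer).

Clipped polygon: [(24/11,14) (7,14) (7,16) (32/11,16)]

1. After x ≥ 2: [(2,27/2) (2,11/2) (4,3) (19,2) (20,12) (18,20) (10,20) (4,19)]
2. After x ≤ 7: [(2,27/2) (2,11/2) (4,3) (7,14/5) (7,39/2) (4,19)]
3. After y ≥ 14: [(24/11,14) (7,14) (7,39/2) (4,19)]
4. After y ≤ 16: [(32/11,16) (24/11,14) (7,14) (7,16)]
5. Canonical ring: [(24/11,14) (7,14) (7,16) (32/11,16)]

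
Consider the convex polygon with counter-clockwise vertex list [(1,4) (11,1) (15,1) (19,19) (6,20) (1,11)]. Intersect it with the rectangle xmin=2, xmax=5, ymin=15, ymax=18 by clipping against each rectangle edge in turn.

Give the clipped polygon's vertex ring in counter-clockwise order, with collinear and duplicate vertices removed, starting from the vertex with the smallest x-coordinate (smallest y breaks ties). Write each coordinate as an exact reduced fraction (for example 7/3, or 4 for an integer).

1. After x ≥ 2: [(2,37/10) (11,1) (15,1) (19,19) (6,20) (2,64/5)]
2. After x ≤ 5: [(2,37/10) (5,14/5) (5,91/5) (2,64/5)]
3. After y ≥ 15: [(5,15) (5,91/5) (29/9,15)]
4. After y ≤ 18: [(5,15) (5,18) (44/9,18) (29/9,15)]
5. Canonical ring: [(29/9,15) (5,15) (5,18) (44/9,18)]

Clipped polygon: [(29/9,15) (5,15) (5,18) (44/9,18)]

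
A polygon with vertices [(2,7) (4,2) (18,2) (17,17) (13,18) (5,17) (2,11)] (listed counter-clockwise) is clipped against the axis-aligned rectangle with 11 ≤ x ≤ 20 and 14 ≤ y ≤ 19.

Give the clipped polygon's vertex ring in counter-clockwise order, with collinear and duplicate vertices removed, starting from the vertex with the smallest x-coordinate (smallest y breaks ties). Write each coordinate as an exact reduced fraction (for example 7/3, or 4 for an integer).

1. After x ≥ 11: [(11,2) (18,2) (17,17) (13,18) (11,71/4)]
2. After x ≤ 20: [(11,2) (18,2) (17,17) (13,18) (11,71/4)]
3. After y ≥ 14: [(11,14) (86/5,14) (17,17) (13,18) (11,71/4)]
4. After y ≤ 19: [(11,14) (86/5,14) (17,17) (13,18) (11,71/4)]
5. Canonical ring: [(11,14) (86/5,14) (17,17) (13,18) (11,71/4)]

Clipped polygon: [(11,14) (86/5,14) (17,17) (13,18) (11,71/4)]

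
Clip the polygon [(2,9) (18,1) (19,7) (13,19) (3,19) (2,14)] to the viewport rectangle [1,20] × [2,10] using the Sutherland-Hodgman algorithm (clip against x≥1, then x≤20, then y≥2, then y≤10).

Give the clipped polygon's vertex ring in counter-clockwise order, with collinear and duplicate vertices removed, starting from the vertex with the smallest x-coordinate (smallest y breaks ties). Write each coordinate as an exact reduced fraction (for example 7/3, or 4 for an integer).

Clipped polygon: [(2,9) (16,2) (109/6,2) (19,7) (35/2,10) (2,10)]

1. After x ≥ 1: [(2,9) (18,1) (19,7) (13,19) (3,19) (2,14)]
2. After x ≤ 20: [(2,9) (18,1) (19,7) (13,19) (3,19) (2,14)]
3. After y ≥ 2: [(2,9) (16,2) (109/6,2) (19,7) (13,19) (3,19) (2,14)]
4. After y ≤ 10: [(2,10) (2,9) (16,2) (109/6,2) (19,7) (35/2,10)]
5. Canonical ring: [(2,9) (16,2) (109/6,2) (19,7) (35/2,10) (2,10)]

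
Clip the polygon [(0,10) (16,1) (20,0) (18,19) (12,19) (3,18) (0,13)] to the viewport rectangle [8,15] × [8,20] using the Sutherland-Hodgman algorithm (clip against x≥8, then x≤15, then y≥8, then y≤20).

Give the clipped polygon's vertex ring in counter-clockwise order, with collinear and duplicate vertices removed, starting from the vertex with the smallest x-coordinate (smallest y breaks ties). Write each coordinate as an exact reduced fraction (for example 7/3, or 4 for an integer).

1. After x ≥ 8: [(8,11/2) (16,1) (20,0) (18,19) (12,19) (8,167/9)]
2. After x ≤ 15: [(8,11/2) (15,25/16) (15,19) (12,19) (8,167/9)]
3. After y ≥ 8: [(8,8) (15,8) (15,19) (12,19) (8,167/9)]
4. After y ≤ 20: [(8,8) (15,8) (15,19) (12,19) (8,167/9)]
5. Canonical ring: [(8,8) (15,8) (15,19) (12,19) (8,167/9)]

Clipped polygon: [(8,8) (15,8) (15,19) (12,19) (8,167/9)]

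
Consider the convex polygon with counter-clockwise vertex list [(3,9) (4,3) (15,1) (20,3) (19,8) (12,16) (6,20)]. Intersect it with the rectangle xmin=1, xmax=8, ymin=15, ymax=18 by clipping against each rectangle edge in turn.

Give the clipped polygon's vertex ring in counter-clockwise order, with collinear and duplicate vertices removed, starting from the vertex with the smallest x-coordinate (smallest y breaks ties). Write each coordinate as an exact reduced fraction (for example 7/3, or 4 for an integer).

1. After x ≥ 1: [(3,9) (4,3) (15,1) (20,3) (19,8) (12,16) (6,20)]
2. After x ≤ 8: [(3,9) (4,3) (8,25/11) (8,56/3) (6,20)]
3. After y ≥ 15: [(51/11,15) (8,15) (8,56/3) (6,20)]
4. After y ≤ 18: [(60/11,18) (51/11,15) (8,15) (8,18)]
5. Canonical ring: [(51/11,15) (8,15) (8,18) (60/11,18)]

Clipped polygon: [(51/11,15) (8,15) (8,18) (60/11,18)]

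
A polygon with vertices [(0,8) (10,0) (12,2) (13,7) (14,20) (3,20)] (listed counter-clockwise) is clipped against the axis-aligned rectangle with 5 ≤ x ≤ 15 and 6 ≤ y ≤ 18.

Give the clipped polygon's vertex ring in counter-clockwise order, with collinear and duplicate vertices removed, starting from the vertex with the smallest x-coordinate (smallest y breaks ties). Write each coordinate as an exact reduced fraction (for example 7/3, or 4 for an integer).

Clipped polygon: [(5,6) (64/5,6) (13,7) (180/13,18) (5,18)]

1. After x ≥ 5: [(5,4) (10,0) (12,2) (13,7) (14,20) (5,20)]
2. After x ≤ 15: [(5,4) (10,0) (12,2) (13,7) (14,20) (5,20)]
3. After y ≥ 6: [(5,6) (64/5,6) (13,7) (14,20) (5,20)]
4. After y ≤ 18: [(5,18) (5,6) (64/5,6) (13,7) (180/13,18)]
5. Canonical ring: [(5,6) (64/5,6) (13,7) (180/13,18) (5,18)]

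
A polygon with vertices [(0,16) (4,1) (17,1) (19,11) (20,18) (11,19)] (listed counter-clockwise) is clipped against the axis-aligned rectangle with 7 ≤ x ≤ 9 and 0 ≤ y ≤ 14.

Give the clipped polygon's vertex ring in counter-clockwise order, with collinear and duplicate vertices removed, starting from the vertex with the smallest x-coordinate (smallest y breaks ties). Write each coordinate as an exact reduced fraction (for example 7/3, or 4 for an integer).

1. After x ≥ 7: [(7,197/11) (7,1) (17,1) (19,11) (20,18) (11,19)]
2. After x ≤ 9: [(9,203/11) (7,197/11) (7,1) (9,1)]
3. After y ≥ 0: [(9,203/11) (7,197/11) (7,1) (9,1)]
4. After y ≤ 14: [(9,14) (7,14) (7,1) (9,1)]
5. Canonical ring: [(7,1) (9,1) (9,14) (7,14)]

Clipped polygon: [(7,1) (9,1) (9,14) (7,14)]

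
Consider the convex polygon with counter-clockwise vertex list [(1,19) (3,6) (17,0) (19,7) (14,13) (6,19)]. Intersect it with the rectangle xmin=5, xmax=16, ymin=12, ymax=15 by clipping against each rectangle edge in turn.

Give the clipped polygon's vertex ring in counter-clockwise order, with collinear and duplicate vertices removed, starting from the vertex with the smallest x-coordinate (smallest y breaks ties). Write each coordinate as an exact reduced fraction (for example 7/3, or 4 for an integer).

Clipped polygon: [(5,12) (89/6,12) (14,13) (34/3,15) (5,15)]

1. After x ≥ 5: [(5,19) (5,36/7) (17,0) (19,7) (14,13) (6,19)]
2. After x ≤ 16: [(5,19) (5,36/7) (16,3/7) (16,53/5) (14,13) (6,19)]
3. After y ≥ 12: [(5,19) (5,12) (89/6,12) (14,13) (6,19)]
4. After y ≤ 15: [(5,15) (5,12) (89/6,12) (14,13) (34/3,15)]
5. Canonical ring: [(5,12) (89/6,12) (14,13) (34/3,15) (5,15)]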